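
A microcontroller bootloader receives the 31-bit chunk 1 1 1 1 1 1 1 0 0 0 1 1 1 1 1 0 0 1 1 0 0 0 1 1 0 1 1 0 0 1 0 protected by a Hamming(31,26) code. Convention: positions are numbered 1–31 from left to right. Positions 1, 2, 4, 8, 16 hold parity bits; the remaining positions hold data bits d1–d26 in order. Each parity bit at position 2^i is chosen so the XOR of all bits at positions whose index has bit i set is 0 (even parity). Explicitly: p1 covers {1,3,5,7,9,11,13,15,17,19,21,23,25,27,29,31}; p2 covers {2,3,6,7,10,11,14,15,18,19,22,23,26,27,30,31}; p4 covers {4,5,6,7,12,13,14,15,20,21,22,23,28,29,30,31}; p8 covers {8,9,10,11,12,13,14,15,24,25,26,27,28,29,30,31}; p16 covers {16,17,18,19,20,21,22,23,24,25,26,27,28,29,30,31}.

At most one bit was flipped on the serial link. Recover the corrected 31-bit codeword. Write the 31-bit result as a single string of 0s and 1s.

s1 (pos 1,3,5,7,9,11,13,15,17,19,21,23,25,27,29,31): 1⊕1⊕1⊕1⊕0⊕1⊕1⊕1⊕0⊕1⊕0⊕1⊕0⊕1⊕0⊕0 = 0
s2 (pos 2,3,6,7,10,11,14,15,18,19,22,23,26,27,30,31): 1⊕1⊕1⊕1⊕0⊕1⊕1⊕1⊕1⊕1⊕0⊕1⊕1⊕1⊕1⊕0 = 1
s4 (pos 4,5,6,7,12,13,14,15,20,21,22,23,28,29,30,31): 1⊕1⊕1⊕1⊕1⊕1⊕1⊕1⊕0⊕0⊕0⊕1⊕0⊕0⊕1⊕0 = 0
s8 (pos 8,9,10,11,12,13,14,15,24,25,26,27,28,29,30,31): 0⊕0⊕0⊕1⊕1⊕1⊕1⊕1⊕1⊕0⊕1⊕1⊕0⊕0⊕1⊕0 = 1
s16 (pos 16,17,18,19,20,21,22,23,24,25,26,27,28,29,30,31): 0⊕0⊕1⊕1⊕0⊕0⊕0⊕1⊕1⊕0⊕1⊕1⊕0⊕0⊕1⊕0 = 1
Syndrome s16…s1 = 11010 → error at position 26.
Flip position 26: 1111111000111110011000110110010 → 1111111000111110011000110010010

1111111000111110011000110010010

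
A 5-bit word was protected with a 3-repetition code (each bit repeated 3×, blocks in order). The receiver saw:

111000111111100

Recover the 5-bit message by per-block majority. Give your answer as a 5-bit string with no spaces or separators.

10110

Block 1 (111): 3 ones → 1
Block 2 (000): 0 ones → 0
Block 3 (111): 3 ones → 1
Block 4 (111): 3 ones → 1
Block 5 (100): 1 one → 0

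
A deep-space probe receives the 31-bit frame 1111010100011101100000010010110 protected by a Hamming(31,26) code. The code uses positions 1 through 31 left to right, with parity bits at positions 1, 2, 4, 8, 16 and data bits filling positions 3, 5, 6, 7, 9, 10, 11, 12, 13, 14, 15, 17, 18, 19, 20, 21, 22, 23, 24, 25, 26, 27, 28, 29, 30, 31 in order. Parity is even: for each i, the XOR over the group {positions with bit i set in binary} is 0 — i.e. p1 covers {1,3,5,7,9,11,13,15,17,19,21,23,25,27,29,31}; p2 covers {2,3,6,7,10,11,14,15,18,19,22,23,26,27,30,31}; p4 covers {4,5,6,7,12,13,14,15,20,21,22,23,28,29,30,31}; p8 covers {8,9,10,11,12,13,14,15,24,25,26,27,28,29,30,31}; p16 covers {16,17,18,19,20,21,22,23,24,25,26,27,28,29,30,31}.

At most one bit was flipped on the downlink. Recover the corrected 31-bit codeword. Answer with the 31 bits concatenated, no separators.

1110010100011101100000010010110

s1 (pos 1,3,5,7,9,11,13,15,17,19,21,23,25,27,29,31): 1⊕1⊕0⊕0⊕0⊕0⊕1⊕0⊕1⊕0⊕0⊕0⊕0⊕1⊕1⊕0 = 0
s2 (pos 2,3,6,7,10,11,14,15,18,19,22,23,26,27,30,31): 1⊕1⊕1⊕0⊕0⊕0⊕1⊕0⊕0⊕0⊕0⊕0⊕0⊕1⊕1⊕0 = 0
s4 (pos 4,5,6,7,12,13,14,15,20,21,22,23,28,29,30,31): 1⊕0⊕1⊕0⊕1⊕1⊕1⊕0⊕0⊕0⊕0⊕0⊕0⊕1⊕1⊕0 = 1
s8 (pos 8,9,10,11,12,13,14,15,24,25,26,27,28,29,30,31): 1⊕0⊕0⊕0⊕1⊕1⊕1⊕0⊕1⊕0⊕0⊕1⊕0⊕1⊕1⊕0 = 0
s16 (pos 16,17,18,19,20,21,22,23,24,25,26,27,28,29,30,31): 1⊕1⊕0⊕0⊕0⊕0⊕0⊕0⊕1⊕0⊕0⊕1⊕0⊕1⊕1⊕0 = 0
Syndrome s16…s1 = 00100 → error at position 4.
Flip position 4: 1111010100011101100000010010110 → 1110010100011101100000010010110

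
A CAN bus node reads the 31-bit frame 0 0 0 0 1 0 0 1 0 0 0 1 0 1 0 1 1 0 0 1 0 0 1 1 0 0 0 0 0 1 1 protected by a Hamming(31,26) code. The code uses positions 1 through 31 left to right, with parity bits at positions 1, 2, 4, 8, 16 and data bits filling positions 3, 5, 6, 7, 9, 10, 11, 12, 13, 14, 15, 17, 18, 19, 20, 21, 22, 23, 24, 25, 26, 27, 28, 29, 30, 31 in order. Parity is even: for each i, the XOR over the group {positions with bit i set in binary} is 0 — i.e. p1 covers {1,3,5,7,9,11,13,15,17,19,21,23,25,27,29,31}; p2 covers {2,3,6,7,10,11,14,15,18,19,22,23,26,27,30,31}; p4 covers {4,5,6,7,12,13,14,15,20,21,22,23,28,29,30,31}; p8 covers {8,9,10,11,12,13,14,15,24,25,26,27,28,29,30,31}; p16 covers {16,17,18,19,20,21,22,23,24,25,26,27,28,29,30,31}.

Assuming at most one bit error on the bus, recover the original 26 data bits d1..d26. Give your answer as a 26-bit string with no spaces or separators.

01000001010100000110000011

s1 (pos 1,3,5,7,9,11,13,15,17,19,21,23,25,27,29,31): 0⊕0⊕1⊕0⊕0⊕0⊕0⊕0⊕1⊕0⊕0⊕1⊕0⊕0⊕0⊕1 = 0
s2 (pos 2,3,6,7,10,11,14,15,18,19,22,23,26,27,30,31): 0⊕0⊕0⊕0⊕0⊕0⊕1⊕0⊕0⊕0⊕0⊕1⊕0⊕0⊕1⊕1 = 0
s4 (pos 4,5,6,7,12,13,14,15,20,21,22,23,28,29,30,31): 0⊕1⊕0⊕0⊕1⊕0⊕1⊕0⊕1⊕0⊕0⊕1⊕0⊕0⊕1⊕1 = 1
s8 (pos 8,9,10,11,12,13,14,15,24,25,26,27,28,29,30,31): 1⊕0⊕0⊕0⊕1⊕0⊕1⊕0⊕1⊕0⊕0⊕0⊕0⊕0⊕1⊕1 = 0
s16 (pos 16,17,18,19,20,21,22,23,24,25,26,27,28,29,30,31): 1⊕1⊕0⊕0⊕1⊕0⊕0⊕1⊕1⊕0⊕0⊕0⊕0⊕0⊕1⊕1 = 1
Syndrome s16…s1 = 10100 → error at position 20.
Flip position 20: 0000100100010101100100110000011 → 0000100100010101100000110000011
Read data bits from positions 3,5,6,7,9,10,11,12,13,14,15,17,18,19,20,21,22,23,24,25,26,27,28,29,30,31: 01000001010100000110000011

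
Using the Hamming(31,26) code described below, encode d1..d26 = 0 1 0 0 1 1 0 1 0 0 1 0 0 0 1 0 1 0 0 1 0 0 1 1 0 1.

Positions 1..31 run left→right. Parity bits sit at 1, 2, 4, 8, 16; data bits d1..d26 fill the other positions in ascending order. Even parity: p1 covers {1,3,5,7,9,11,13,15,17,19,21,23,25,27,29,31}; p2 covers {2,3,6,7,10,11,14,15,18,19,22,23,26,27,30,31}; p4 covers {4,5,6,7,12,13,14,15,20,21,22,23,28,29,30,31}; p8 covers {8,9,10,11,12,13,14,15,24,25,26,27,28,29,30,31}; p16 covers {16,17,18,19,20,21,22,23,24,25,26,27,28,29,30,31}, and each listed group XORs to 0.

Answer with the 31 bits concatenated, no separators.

Place data at non-parity positions: p1 p2 0 p4 1 0 0 p8 1 1 0 1 0 0 1 p16 0 0 0 1 0 1 0 0 1 0 0 1 1 0 1
p1 (pos 1,3,5,7,9,11,13,15,17,19,21,23,25,27,29,31): XOR of data positions = 0⊕1⊕0⊕1⊕0⊕0⊕1⊕0⊕0⊕0⊕0⊕1⊕0⊕1⊕1 = 0
p2 (pos 2,3,6,7,10,11,14,15,18,19,22,23,26,27,30,31): XOR of data positions = 0⊕0⊕0⊕1⊕0⊕0⊕1⊕0⊕0⊕1⊕0⊕0⊕0⊕0⊕1 = 0
p4 (pos 4,5,6,7,12,13,14,15,20,21,22,23,28,29,30,31): XOR of data positions = 1⊕0⊕0⊕1⊕0⊕0⊕1⊕1⊕0⊕1⊕0⊕1⊕1⊕0⊕1 = 0
p8 (pos 8,9,10,11,12,13,14,15,24,25,26,27,28,29,30,31): XOR of data positions = 1⊕1⊕0⊕1⊕0⊕0⊕1⊕0⊕1⊕0⊕0⊕1⊕1⊕0⊕1 = 0
p16 (pos 16,17,18,19,20,21,22,23,24,25,26,27,28,29,30,31): XOR of data positions = 0⊕0⊕0⊕1⊕0⊕1⊕0⊕0⊕1⊕0⊕0⊕1⊕1⊕0⊕1 = 0
Codeword: 0000100011010010000101001001101

0000100011010010000101001001101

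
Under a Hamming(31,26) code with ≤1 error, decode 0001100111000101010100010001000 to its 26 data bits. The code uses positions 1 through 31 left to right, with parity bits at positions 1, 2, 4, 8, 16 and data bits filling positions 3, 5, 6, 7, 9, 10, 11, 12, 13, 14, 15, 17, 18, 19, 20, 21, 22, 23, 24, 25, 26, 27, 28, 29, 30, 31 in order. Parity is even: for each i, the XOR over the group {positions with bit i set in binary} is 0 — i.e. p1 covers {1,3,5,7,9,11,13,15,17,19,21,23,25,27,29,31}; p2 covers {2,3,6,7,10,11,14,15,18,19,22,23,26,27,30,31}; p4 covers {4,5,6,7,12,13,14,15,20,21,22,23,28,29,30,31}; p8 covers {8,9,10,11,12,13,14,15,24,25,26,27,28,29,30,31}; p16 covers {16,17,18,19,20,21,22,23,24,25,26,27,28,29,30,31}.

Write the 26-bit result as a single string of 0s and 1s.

01001100010010101010001000

s1 (pos 1,3,5,7,9,11,13,15,17,19,21,23,25,27,29,31): 0⊕0⊕1⊕0⊕1⊕0⊕0⊕0⊕0⊕0⊕0⊕0⊕0⊕0⊕0⊕0 = 0
s2 (pos 2,3,6,7,10,11,14,15,18,19,22,23,26,27,30,31): 0⊕0⊕0⊕0⊕1⊕0⊕1⊕0⊕1⊕0⊕0⊕0⊕0⊕0⊕0⊕0 = 1
s4 (pos 4,5,6,7,12,13,14,15,20,21,22,23,28,29,30,31): 1⊕1⊕0⊕0⊕0⊕0⊕1⊕0⊕1⊕0⊕0⊕0⊕1⊕0⊕0⊕0 = 1
s8 (pos 8,9,10,11,12,13,14,15,24,25,26,27,28,29,30,31): 1⊕1⊕1⊕0⊕0⊕0⊕1⊕0⊕1⊕0⊕0⊕0⊕1⊕0⊕0⊕0 = 0
s16 (pos 16,17,18,19,20,21,22,23,24,25,26,27,28,29,30,31): 1⊕0⊕1⊕0⊕1⊕0⊕0⊕0⊕1⊕0⊕0⊕0⊕1⊕0⊕0⊕0 = 1
Syndrome s16…s1 = 10110 → error at position 22.
Flip position 22: 0001100111000101010100010001000 → 0001100111000101010101010001000
Read data bits from positions 3,5,6,7,9,10,11,12,13,14,15,17,18,19,20,21,22,23,24,25,26,27,28,29,30,31: 01001100010010101010001000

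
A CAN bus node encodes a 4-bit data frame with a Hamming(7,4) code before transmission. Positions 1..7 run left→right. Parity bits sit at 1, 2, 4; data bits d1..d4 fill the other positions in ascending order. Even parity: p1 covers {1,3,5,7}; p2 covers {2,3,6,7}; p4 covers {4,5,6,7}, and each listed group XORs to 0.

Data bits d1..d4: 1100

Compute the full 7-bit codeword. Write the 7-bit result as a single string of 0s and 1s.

0111100

Place data at non-parity positions: p1 p2 1 p4 1 0 0
p1 (pos 1,3,5,7): XOR of data positions = 1⊕1⊕0 = 0
p2 (pos 2,3,6,7): XOR of data positions = 1⊕0⊕0 = 1
p4 (pos 4,5,6,7): XOR of data positions = 1⊕0⊕0 = 1
Codeword: 0111100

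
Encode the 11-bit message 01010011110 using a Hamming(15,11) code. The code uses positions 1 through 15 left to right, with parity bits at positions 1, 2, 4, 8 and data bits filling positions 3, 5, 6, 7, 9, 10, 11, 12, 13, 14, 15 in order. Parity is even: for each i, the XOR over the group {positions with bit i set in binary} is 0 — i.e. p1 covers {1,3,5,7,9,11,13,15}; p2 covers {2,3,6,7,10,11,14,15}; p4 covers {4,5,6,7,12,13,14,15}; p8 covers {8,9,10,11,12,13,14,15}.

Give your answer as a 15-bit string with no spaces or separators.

Place data at non-parity positions: p1 p2 0 p4 1 0 1 p8 0 0 1 1 1 1 0
p1 (pos 1,3,5,7,9,11,13,15): XOR of data positions = 0⊕1⊕1⊕0⊕1⊕1⊕0 = 0
p2 (pos 2,3,6,7,10,11,14,15): XOR of data positions = 0⊕0⊕1⊕0⊕1⊕1⊕0 = 1
p4 (pos 4,5,6,7,12,13,14,15): XOR of data positions = 1⊕0⊕1⊕1⊕1⊕1⊕0 = 1
p8 (pos 8,9,10,11,12,13,14,15): XOR of data positions = 0⊕0⊕1⊕1⊕1⊕1⊕0 = 0
Codeword: 010110100011110

010110100011110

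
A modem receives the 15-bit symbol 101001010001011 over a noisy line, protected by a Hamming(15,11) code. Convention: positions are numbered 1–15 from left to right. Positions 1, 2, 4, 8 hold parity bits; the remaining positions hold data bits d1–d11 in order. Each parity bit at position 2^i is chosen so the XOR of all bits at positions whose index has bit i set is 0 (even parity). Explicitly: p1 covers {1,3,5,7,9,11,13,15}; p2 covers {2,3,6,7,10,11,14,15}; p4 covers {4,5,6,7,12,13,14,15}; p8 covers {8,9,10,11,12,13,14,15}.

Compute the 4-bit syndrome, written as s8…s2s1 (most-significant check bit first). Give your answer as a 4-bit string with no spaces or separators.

0001

s1 (pos 1,3,5,7,9,11,13,15): 1⊕1⊕0⊕0⊕0⊕0⊕0⊕1 = 1
s2 (pos 2,3,6,7,10,11,14,15): 0⊕1⊕1⊕0⊕0⊕0⊕1⊕1 = 0
s4 (pos 4,5,6,7,12,13,14,15): 0⊕0⊕1⊕0⊕1⊕0⊕1⊕1 = 0
s8 (pos 8,9,10,11,12,13,14,15): 1⊕0⊕0⊕0⊕1⊕0⊕1⊕1 = 0
Syndrome s8…s1 = 0001 → error at position 1.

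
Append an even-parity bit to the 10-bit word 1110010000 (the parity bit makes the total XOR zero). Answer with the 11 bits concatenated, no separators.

XOR of the 10 data bits: 1⊕1⊕1⊕0⊕0⊕1⊕0⊕0⊕0⊕0 = 0
Parity bit = 0 (so all 11 bits XOR to 0).

11100100000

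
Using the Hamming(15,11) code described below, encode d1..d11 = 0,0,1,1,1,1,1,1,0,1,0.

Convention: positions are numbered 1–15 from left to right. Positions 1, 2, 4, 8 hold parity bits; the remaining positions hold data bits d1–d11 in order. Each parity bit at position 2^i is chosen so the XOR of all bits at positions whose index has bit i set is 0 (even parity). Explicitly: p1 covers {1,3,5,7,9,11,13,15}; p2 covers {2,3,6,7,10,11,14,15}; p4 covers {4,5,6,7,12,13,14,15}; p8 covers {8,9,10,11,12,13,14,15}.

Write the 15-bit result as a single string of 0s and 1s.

110001111111010

Place data at non-parity positions: p1 p2 0 p4 0 1 1 p8 1 1 1 1 0 1 0
p1 (pos 1,3,5,7,9,11,13,15): XOR of data positions = 0⊕0⊕1⊕1⊕1⊕0⊕0 = 1
p2 (pos 2,3,6,7,10,11,14,15): XOR of data positions = 0⊕1⊕1⊕1⊕1⊕1⊕0 = 1
p4 (pos 4,5,6,7,12,13,14,15): XOR of data positions = 0⊕1⊕1⊕1⊕0⊕1⊕0 = 0
p8 (pos 8,9,10,11,12,13,14,15): XOR of data positions = 1⊕1⊕1⊕1⊕0⊕1⊕0 = 1
Codeword: 110001111111010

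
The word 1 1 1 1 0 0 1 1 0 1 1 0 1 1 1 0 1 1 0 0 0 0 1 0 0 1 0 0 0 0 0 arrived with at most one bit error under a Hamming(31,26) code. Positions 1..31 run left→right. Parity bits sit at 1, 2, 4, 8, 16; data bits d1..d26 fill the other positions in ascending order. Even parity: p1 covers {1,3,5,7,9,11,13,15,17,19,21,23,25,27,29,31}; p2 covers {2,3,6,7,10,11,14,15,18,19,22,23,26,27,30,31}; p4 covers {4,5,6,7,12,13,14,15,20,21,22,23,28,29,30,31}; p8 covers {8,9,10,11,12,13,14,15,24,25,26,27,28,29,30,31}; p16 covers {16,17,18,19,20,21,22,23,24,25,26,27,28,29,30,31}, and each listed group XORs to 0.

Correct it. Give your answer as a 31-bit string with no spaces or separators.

1111001001101110110000100100000

s1 (pos 1,3,5,7,9,11,13,15,17,19,21,23,25,27,29,31): 1⊕1⊕0⊕1⊕0⊕1⊕1⊕1⊕1⊕0⊕0⊕1⊕0⊕0⊕0⊕0 = 0
s2 (pos 2,3,6,7,10,11,14,15,18,19,22,23,26,27,30,31): 1⊕1⊕0⊕1⊕1⊕1⊕1⊕1⊕1⊕0⊕0⊕1⊕1⊕0⊕0⊕0 = 0
s4 (pos 4,5,6,7,12,13,14,15,20,21,22,23,28,29,30,31): 1⊕0⊕0⊕1⊕0⊕1⊕1⊕1⊕0⊕0⊕0⊕1⊕0⊕0⊕0⊕0 = 0
s8 (pos 8,9,10,11,12,13,14,15,24,25,26,27,28,29,30,31): 1⊕0⊕1⊕1⊕0⊕1⊕1⊕1⊕0⊕0⊕1⊕0⊕0⊕0⊕0⊕0 = 1
s16 (pos 16,17,18,19,20,21,22,23,24,25,26,27,28,29,30,31): 0⊕1⊕1⊕0⊕0⊕0⊕0⊕1⊕0⊕0⊕1⊕0⊕0⊕0⊕0⊕0 = 0
Syndrome s16…s1 = 01000 → error at position 8.
Flip position 8: 1111001101101110110000100100000 → 1111001001101110110000100100000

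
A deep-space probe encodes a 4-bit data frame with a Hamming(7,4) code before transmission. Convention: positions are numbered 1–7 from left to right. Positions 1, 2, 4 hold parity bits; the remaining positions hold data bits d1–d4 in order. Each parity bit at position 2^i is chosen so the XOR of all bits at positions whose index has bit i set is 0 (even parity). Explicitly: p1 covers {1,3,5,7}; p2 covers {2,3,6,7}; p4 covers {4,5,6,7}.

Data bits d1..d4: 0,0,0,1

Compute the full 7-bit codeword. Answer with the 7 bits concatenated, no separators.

Place data at non-parity positions: p1 p2 0 p4 0 0 1
p1 (pos 1,3,5,7): XOR of data positions = 0⊕0⊕1 = 1
p2 (pos 2,3,6,7): XOR of data positions = 0⊕0⊕1 = 1
p4 (pos 4,5,6,7): XOR of data positions = 0⊕0⊕1 = 1
Codeword: 1101001

1101001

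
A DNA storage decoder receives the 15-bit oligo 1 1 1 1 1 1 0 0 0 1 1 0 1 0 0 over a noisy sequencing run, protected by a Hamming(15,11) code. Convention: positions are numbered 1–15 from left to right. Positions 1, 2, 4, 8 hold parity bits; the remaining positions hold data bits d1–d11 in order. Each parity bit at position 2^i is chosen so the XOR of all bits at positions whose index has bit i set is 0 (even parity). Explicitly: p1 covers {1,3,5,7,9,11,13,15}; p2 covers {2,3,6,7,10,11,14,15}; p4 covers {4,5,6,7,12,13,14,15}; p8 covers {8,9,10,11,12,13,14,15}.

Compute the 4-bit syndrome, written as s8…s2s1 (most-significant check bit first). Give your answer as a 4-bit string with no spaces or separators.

s1 (pos 1,3,5,7,9,11,13,15): 1⊕1⊕1⊕0⊕0⊕1⊕1⊕0 = 1
s2 (pos 2,3,6,7,10,11,14,15): 1⊕1⊕1⊕0⊕1⊕1⊕0⊕0 = 1
s4 (pos 4,5,6,7,12,13,14,15): 1⊕1⊕1⊕0⊕0⊕1⊕0⊕0 = 0
s8 (pos 8,9,10,11,12,13,14,15): 0⊕0⊕1⊕1⊕0⊕1⊕0⊕0 = 1
Syndrome s8…s1 = 1011 → error at position 11.

1011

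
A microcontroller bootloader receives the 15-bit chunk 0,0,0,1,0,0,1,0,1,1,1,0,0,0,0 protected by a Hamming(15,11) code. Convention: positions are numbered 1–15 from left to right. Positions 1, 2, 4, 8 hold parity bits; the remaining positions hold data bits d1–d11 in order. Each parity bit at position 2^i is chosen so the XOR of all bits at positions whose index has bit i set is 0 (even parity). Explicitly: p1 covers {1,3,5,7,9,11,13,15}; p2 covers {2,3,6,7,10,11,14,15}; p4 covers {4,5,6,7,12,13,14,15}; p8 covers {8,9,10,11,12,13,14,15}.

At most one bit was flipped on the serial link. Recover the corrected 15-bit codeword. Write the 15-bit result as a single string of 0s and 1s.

s1 (pos 1,3,5,7,9,11,13,15): 0⊕0⊕0⊕1⊕1⊕1⊕0⊕0 = 1
s2 (pos 2,3,6,7,10,11,14,15): 0⊕0⊕0⊕1⊕1⊕1⊕0⊕0 = 1
s4 (pos 4,5,6,7,12,13,14,15): 1⊕0⊕0⊕1⊕0⊕0⊕0⊕0 = 0
s8 (pos 8,9,10,11,12,13,14,15): 0⊕1⊕1⊕1⊕0⊕0⊕0⊕0 = 1
Syndrome s8…s1 = 1011 → error at position 11.
Flip position 11: 000100101110000 → 000100101100000

000100101100000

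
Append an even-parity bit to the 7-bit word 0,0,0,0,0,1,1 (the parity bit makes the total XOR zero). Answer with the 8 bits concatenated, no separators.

XOR of the 7 data bits: 0⊕0⊕0⊕0⊕0⊕1⊕1 = 0
Parity bit = 0 (so all 8 bits XOR to 0).

00000110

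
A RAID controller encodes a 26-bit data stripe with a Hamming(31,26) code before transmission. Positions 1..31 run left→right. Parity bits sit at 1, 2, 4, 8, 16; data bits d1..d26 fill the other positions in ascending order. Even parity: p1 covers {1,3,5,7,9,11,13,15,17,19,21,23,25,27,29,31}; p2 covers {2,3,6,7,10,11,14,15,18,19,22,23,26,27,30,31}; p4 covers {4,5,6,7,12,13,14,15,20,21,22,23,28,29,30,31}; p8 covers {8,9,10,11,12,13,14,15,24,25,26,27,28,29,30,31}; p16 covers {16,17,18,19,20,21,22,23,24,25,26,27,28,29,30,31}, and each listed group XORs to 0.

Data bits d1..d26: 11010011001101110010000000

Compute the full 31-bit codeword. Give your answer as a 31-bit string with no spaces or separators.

0110101000110011101110010000000

Place data at non-parity positions: p1 p2 1 p4 1 0 1 p8 0 0 1 1 0 0 1 p16 1 0 1 1 1 0 0 1 0 0 0 0 0 0 0
p1 (pos 1,3,5,7,9,11,13,15,17,19,21,23,25,27,29,31): XOR of data positions = 1⊕1⊕1⊕0⊕1⊕0⊕1⊕1⊕1⊕1⊕0⊕0⊕0⊕0⊕0 = 0
p2 (pos 2,3,6,7,10,11,14,15,18,19,22,23,26,27,30,31): XOR of data positions = 1⊕0⊕1⊕0⊕1⊕0⊕1⊕0⊕1⊕0⊕0⊕0⊕0⊕0⊕0 = 1
p4 (pos 4,5,6,7,12,13,14,15,20,21,22,23,28,29,30,31): XOR of data positions = 1⊕0⊕1⊕1⊕0⊕0⊕1⊕1⊕1⊕0⊕0⊕0⊕0⊕0⊕0 = 0
p8 (pos 8,9,10,11,12,13,14,15,24,25,26,27,28,29,30,31): XOR of data positions = 0⊕0⊕1⊕1⊕0⊕0⊕1⊕1⊕0⊕0⊕0⊕0⊕0⊕0⊕0 = 0
p16 (pos 16,17,18,19,20,21,22,23,24,25,26,27,28,29,30,31): XOR of data positions = 1⊕0⊕1⊕1⊕1⊕0⊕0⊕1⊕0⊕0⊕0⊕0⊕0⊕0⊕0 = 1
Codeword: 0110101000110011101110010000000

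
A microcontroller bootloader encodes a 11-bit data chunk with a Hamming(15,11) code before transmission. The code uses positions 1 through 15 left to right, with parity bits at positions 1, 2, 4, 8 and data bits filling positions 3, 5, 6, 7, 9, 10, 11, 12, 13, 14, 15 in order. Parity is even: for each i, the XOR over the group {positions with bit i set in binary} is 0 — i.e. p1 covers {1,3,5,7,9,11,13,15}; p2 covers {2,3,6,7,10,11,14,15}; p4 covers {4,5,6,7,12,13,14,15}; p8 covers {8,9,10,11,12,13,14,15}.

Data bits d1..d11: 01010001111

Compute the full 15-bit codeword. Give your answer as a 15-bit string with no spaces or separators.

010010100001111

Place data at non-parity positions: p1 p2 0 p4 1 0 1 p8 0 0 0 1 1 1 1
p1 (pos 1,3,5,7,9,11,13,15): XOR of data positions = 0⊕1⊕1⊕0⊕0⊕1⊕1 = 0
p2 (pos 2,3,6,7,10,11,14,15): XOR of data positions = 0⊕0⊕1⊕0⊕0⊕1⊕1 = 1
p4 (pos 4,5,6,7,12,13,14,15): XOR of data positions = 1⊕0⊕1⊕1⊕1⊕1⊕1 = 0
p8 (pos 8,9,10,11,12,13,14,15): XOR of data positions = 0⊕0⊕0⊕1⊕1⊕1⊕1 = 0
Codeword: 010010100001111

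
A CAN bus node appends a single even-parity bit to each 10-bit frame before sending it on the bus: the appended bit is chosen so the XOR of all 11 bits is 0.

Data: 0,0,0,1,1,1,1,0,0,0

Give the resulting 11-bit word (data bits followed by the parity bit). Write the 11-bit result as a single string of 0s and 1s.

00011110000

XOR of the 10 data bits: 0⊕0⊕0⊕1⊕1⊕1⊕1⊕0⊕0⊕0 = 0
Parity bit = 0 (so all 11 bits XOR to 0).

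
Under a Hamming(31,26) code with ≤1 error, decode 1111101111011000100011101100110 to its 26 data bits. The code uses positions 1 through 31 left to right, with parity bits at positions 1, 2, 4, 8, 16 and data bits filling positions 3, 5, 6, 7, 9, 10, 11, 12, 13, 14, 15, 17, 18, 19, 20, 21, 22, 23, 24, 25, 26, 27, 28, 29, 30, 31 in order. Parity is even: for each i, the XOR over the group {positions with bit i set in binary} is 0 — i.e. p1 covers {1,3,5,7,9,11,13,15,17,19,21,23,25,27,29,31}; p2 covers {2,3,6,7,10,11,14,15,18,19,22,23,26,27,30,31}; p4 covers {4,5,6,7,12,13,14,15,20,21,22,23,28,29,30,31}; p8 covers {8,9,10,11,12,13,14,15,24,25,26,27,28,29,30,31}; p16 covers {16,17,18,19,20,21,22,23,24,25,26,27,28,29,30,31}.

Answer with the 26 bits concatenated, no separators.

s1 (pos 1,3,5,7,9,11,13,15,17,19,21,23,25,27,29,31): 1⊕1⊕1⊕1⊕1⊕0⊕1⊕0⊕1⊕0⊕1⊕1⊕1⊕0⊕1⊕0 = 1
s2 (pos 2,3,6,7,10,11,14,15,18,19,22,23,26,27,30,31): 1⊕1⊕0⊕1⊕1⊕0⊕0⊕0⊕0⊕0⊕1⊕1⊕1⊕0⊕1⊕0 = 0
s4 (pos 4,5,6,7,12,13,14,15,20,21,22,23,28,29,30,31): 1⊕1⊕0⊕1⊕1⊕1⊕0⊕0⊕0⊕1⊕1⊕1⊕0⊕1⊕1⊕0 = 0
s8 (pos 8,9,10,11,12,13,14,15,24,25,26,27,28,29,30,31): 1⊕1⊕1⊕0⊕1⊕1⊕0⊕0⊕0⊕1⊕1⊕0⊕0⊕1⊕1⊕0 = 1
s16 (pos 16,17,18,19,20,21,22,23,24,25,26,27,28,29,30,31): 0⊕1⊕0⊕0⊕0⊕1⊕1⊕1⊕0⊕1⊕1⊕0⊕0⊕1⊕1⊕0 = 0
Syndrome s16…s1 = 01001 → error at position 9.
Flip position 9: 1111101111011000100011101100110 → 1111101101011000100011101100110
Read data bits from positions 3,5,6,7,9,10,11,12,13,14,15,17,18,19,20,21,22,23,24,25,26,27,28,29,30,31: 11010101100100011101100110

11010101100100011101100110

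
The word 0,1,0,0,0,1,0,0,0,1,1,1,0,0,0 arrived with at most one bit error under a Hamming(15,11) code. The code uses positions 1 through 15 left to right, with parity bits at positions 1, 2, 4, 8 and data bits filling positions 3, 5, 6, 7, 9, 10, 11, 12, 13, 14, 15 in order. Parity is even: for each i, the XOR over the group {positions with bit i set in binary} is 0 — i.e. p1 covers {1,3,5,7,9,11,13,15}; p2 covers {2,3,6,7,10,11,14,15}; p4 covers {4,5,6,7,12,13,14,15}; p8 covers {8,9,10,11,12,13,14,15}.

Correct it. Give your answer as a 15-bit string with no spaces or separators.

s1 (pos 1,3,5,7,9,11,13,15): 0⊕0⊕0⊕0⊕0⊕1⊕0⊕0 = 1
s2 (pos 2,3,6,7,10,11,14,15): 1⊕0⊕1⊕0⊕1⊕1⊕0⊕0 = 0
s4 (pos 4,5,6,7,12,13,14,15): 0⊕0⊕1⊕0⊕1⊕0⊕0⊕0 = 0
s8 (pos 8,9,10,11,12,13,14,15): 0⊕0⊕1⊕1⊕1⊕0⊕0⊕0 = 1
Syndrome s8…s1 = 1001 → error at position 9.
Flip position 9: 010001000111000 → 010001001111000

010001001111000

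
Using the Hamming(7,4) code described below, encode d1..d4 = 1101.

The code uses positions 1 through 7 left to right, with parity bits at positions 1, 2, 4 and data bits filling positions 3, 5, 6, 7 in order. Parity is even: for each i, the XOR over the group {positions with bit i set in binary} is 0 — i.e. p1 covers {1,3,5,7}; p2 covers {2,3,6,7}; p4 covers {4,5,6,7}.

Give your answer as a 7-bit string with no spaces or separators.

1010101

Place data at non-parity positions: p1 p2 1 p4 1 0 1
p1 (pos 1,3,5,7): XOR of data positions = 1⊕1⊕1 = 1
p2 (pos 2,3,6,7): XOR of data positions = 1⊕0⊕1 = 0
p4 (pos 4,5,6,7): XOR of data positions = 1⊕0⊕1 = 0
Codeword: 1010101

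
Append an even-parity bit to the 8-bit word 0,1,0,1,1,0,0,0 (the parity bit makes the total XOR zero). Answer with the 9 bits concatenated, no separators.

010110001

XOR of the 8 data bits: 0⊕1⊕0⊕1⊕1⊕0⊕0⊕0 = 1
Parity bit = 1 (so all 9 bits XOR to 0).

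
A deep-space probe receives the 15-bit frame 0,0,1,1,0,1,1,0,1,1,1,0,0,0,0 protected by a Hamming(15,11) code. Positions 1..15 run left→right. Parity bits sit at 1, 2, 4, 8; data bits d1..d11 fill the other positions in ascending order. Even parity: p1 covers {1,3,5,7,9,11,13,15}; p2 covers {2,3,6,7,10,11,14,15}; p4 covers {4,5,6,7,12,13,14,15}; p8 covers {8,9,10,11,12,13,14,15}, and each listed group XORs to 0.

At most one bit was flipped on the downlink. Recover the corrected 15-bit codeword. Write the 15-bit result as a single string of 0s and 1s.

s1 (pos 1,3,5,7,9,11,13,15): 0⊕1⊕0⊕1⊕1⊕1⊕0⊕0 = 0
s2 (pos 2,3,6,7,10,11,14,15): 0⊕1⊕1⊕1⊕1⊕1⊕0⊕0 = 1
s4 (pos 4,5,6,7,12,13,14,15): 1⊕0⊕1⊕1⊕0⊕0⊕0⊕0 = 1
s8 (pos 8,9,10,11,12,13,14,15): 0⊕1⊕1⊕1⊕0⊕0⊕0⊕0 = 1
Syndrome s8…s1 = 1110 → error at position 14.
Flip position 14: 001101101110000 → 001101101110010

001101101110010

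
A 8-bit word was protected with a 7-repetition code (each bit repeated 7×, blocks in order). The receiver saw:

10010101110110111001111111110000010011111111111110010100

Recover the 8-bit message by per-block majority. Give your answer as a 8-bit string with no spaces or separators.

Block 1 (1001010): 3 ones → 0
Block 2 (1110110): 5 ones → 1
Block 3 (1110011): 5 ones → 1
Block 4 (1111111): 7 ones → 1
Block 5 (0000010): 1 one → 0
Block 6 (0111111): 6 ones → 1
Block 7 (1111111): 7 ones → 1
Block 8 (0010100): 2 ones → 0

01110110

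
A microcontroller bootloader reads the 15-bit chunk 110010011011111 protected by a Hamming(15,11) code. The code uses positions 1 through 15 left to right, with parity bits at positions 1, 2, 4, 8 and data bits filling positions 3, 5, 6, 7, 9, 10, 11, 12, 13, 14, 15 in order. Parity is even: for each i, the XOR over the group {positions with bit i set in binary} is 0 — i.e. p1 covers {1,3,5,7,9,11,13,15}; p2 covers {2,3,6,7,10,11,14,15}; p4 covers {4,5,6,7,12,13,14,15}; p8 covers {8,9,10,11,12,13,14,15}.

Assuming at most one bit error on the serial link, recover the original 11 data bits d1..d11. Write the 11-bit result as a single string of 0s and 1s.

s1 (pos 1,3,5,7,9,11,13,15): 1⊕0⊕1⊕0⊕1⊕1⊕1⊕1 = 0
s2 (pos 2,3,6,7,10,11,14,15): 1⊕0⊕0⊕0⊕0⊕1⊕1⊕1 = 0
s4 (pos 4,5,6,7,12,13,14,15): 0⊕1⊕0⊕0⊕1⊕1⊕1⊕1 = 1
s8 (pos 8,9,10,11,12,13,14,15): 1⊕1⊕0⊕1⊕1⊕1⊕1⊕1 = 1
Syndrome s8…s1 = 1100 → error at position 12.
Flip position 12: 110010011011111 → 110010011010111
Read data bits from positions 3,5,6,7,9,10,11,12,13,14,15: 01001010111

01001010111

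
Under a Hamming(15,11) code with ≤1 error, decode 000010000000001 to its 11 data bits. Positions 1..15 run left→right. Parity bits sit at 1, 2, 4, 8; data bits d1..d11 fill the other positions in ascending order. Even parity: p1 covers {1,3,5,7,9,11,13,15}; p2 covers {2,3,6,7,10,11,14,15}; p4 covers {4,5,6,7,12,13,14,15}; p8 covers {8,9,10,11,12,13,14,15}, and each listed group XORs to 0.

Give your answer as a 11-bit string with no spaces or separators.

s1 (pos 1,3,5,7,9,11,13,15): 0⊕0⊕1⊕0⊕0⊕0⊕0⊕1 = 0
s2 (pos 2,3,6,7,10,11,14,15): 0⊕0⊕0⊕0⊕0⊕0⊕0⊕1 = 1
s4 (pos 4,5,6,7,12,13,14,15): 0⊕1⊕0⊕0⊕0⊕0⊕0⊕1 = 0
s8 (pos 8,9,10,11,12,13,14,15): 0⊕0⊕0⊕0⊕0⊕0⊕0⊕1 = 1
Syndrome s8…s1 = 1010 → error at position 10.
Flip position 10: 000010000000001 → 000010000100001
Read data bits from positions 3,5,6,7,9,10,11,12,13,14,15: 01000100001

01000100001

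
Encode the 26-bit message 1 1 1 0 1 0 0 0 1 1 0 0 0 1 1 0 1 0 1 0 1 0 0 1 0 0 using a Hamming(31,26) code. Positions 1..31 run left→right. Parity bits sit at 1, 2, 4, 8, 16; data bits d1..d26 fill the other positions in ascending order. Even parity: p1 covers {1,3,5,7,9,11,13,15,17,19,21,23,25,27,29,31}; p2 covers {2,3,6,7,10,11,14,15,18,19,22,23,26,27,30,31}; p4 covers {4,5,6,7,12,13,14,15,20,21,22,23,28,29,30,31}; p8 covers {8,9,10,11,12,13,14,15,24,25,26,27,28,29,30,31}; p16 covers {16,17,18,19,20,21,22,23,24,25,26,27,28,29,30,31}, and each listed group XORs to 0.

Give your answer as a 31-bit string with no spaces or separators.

Place data at non-parity positions: p1 p2 1 p4 1 1 0 p8 1 0 0 0 1 1 0 p16 0 0 1 1 0 1 0 1 0 1 0 0 1 0 0
p1 (pos 1,3,5,7,9,11,13,15,17,19,21,23,25,27,29,31): XOR of data positions = 1⊕1⊕0⊕1⊕0⊕1⊕0⊕0⊕1⊕0⊕0⊕0⊕0⊕1⊕0 = 0
p2 (pos 2,3,6,7,10,11,14,15,18,19,22,23,26,27,30,31): XOR of data positions = 1⊕1⊕0⊕0⊕0⊕1⊕0⊕0⊕1⊕1⊕0⊕1⊕0⊕0⊕0 = 0
p4 (pos 4,5,6,7,12,13,14,15,20,21,22,23,28,29,30,31): XOR of data positions = 1⊕1⊕0⊕0⊕1⊕1⊕0⊕1⊕0⊕1⊕0⊕0⊕1⊕0⊕0 = 1
p8 (pos 8,9,10,11,12,13,14,15,24,25,26,27,28,29,30,31): XOR of data positions = 1⊕0⊕0⊕0⊕1⊕1⊕0⊕1⊕0⊕1⊕0⊕0⊕1⊕0⊕0 = 0
p16 (pos 16,17,18,19,20,21,22,23,24,25,26,27,28,29,30,31): XOR of data positions = 0⊕0⊕1⊕1⊕0⊕1⊕0⊕1⊕0⊕1⊕0⊕0⊕1⊕0⊕0 = 0
Codeword: 0011110010001100001101010100100

0011110010001100001101010100100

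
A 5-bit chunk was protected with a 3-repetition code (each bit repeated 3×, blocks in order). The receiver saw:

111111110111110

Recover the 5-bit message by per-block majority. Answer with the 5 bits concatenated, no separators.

11111

Block 1 (111): 3 ones → 1
Block 2 (111): 3 ones → 1
Block 3 (110): 2 ones → 1
Block 4 (111): 3 ones → 1
Block 5 (110): 2 ones → 1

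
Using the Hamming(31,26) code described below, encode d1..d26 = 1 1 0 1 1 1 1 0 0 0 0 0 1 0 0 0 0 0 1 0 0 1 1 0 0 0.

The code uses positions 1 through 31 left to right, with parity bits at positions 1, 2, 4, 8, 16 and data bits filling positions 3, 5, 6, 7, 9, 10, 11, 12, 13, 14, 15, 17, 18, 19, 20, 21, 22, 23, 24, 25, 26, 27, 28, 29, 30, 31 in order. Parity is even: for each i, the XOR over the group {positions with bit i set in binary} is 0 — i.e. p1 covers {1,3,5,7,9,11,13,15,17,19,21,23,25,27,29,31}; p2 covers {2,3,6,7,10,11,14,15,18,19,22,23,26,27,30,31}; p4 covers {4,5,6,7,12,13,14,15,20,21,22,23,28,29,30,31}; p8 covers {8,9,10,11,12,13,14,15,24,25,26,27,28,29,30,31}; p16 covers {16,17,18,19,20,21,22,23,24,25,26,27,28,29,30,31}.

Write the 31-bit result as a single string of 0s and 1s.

Place data at non-parity positions: p1 p2 1 p4 1 0 1 p8 1 1 1 0 0 0 0 p16 0 1 0 0 0 0 0 1 0 0 1 1 0 0 0
p1 (pos 1,3,5,7,9,11,13,15,17,19,21,23,25,27,29,31): XOR of data positions = 1⊕1⊕1⊕1⊕1⊕0⊕0⊕0⊕0⊕0⊕0⊕0⊕1⊕0⊕0 = 0
p2 (pos 2,3,6,7,10,11,14,15,18,19,22,23,26,27,30,31): XOR of data positions = 1⊕0⊕1⊕1⊕1⊕0⊕0⊕1⊕0⊕0⊕0⊕0⊕1⊕0⊕0 = 0
p4 (pos 4,5,6,7,12,13,14,15,20,21,22,23,28,29,30,31): XOR of data positions = 1⊕0⊕1⊕0⊕0⊕0⊕0⊕0⊕0⊕0⊕0⊕1⊕0⊕0⊕0 = 1
p8 (pos 8,9,10,11,12,13,14,15,24,25,26,27,28,29,30,31): XOR of data positions = 1⊕1⊕1⊕0⊕0⊕0⊕0⊕1⊕0⊕0⊕1⊕1⊕0⊕0⊕0 = 0
p16 (pos 16,17,18,19,20,21,22,23,24,25,26,27,28,29,30,31): XOR of data positions = 0⊕1⊕0⊕0⊕0⊕0⊕0⊕1⊕0⊕0⊕1⊕1⊕0⊕0⊕0 = 0
Codeword: 0011101011100000010000010011000

0011101011100000010000010011000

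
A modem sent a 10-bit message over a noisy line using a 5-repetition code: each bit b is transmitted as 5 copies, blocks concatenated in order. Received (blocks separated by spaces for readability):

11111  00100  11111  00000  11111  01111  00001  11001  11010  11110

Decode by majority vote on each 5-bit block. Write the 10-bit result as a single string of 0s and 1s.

1010110111

Block 1 (11111): 5 ones → 1
Block 2 (00100): 1 one → 0
Block 3 (11111): 5 ones → 1
Block 4 (00000): 0 ones → 0
Block 5 (11111): 5 ones → 1
Block 6 (01111): 4 ones → 1
Block 7 (00001): 1 one → 0
Block 8 (11001): 3 ones → 1
Block 9 (11010): 3 ones → 1
Block 10 (11110): 4 ones → 1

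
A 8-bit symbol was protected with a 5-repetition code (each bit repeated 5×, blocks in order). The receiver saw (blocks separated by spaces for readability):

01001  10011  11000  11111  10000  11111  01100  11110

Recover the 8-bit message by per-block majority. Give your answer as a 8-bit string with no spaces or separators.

01010101

Block 1 (01001): 2 ones → 0
Block 2 (10011): 3 ones → 1
Block 3 (11000): 2 ones → 0
Block 4 (11111): 5 ones → 1
Block 5 (10000): 1 one → 0
Block 6 (11111): 5 ones → 1
Block 7 (01100): 2 ones → 0
Block 8 (11110): 4 ones → 1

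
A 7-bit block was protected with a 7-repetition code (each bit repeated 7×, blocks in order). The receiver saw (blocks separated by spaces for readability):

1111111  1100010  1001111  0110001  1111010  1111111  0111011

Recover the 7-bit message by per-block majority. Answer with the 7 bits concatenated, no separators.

Block 1 (1111111): 7 ones → 1
Block 2 (1100010): 3 ones → 0
Block 3 (1001111): 5 ones → 1
Block 4 (0110001): 3 ones → 0
Block 5 (1111010): 5 ones → 1
Block 6 (1111111): 7 ones → 1
Block 7 (0111011): 5 ones → 1

1010111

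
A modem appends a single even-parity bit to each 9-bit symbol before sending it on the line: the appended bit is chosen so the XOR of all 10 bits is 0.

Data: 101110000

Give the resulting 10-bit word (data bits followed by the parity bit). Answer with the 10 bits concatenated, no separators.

XOR of the 9 data bits: 1⊕0⊕1⊕1⊕1⊕0⊕0⊕0⊕0 = 0
Parity bit = 0 (so all 10 bits XOR to 0).

1011100000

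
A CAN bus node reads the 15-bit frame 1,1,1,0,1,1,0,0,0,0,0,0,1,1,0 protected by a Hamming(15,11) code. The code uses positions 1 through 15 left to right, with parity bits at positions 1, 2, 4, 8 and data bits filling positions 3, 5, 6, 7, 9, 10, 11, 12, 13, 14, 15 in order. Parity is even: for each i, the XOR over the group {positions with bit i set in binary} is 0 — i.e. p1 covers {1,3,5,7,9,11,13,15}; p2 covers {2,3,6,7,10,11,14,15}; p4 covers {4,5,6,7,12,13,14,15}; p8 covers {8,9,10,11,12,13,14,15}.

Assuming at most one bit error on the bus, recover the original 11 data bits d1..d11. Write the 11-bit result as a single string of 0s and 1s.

s1 (pos 1,3,5,7,9,11,13,15): 1⊕1⊕1⊕0⊕0⊕0⊕1⊕0 = 0
s2 (pos 2,3,6,7,10,11,14,15): 1⊕1⊕1⊕0⊕0⊕0⊕1⊕0 = 0
s4 (pos 4,5,6,7,12,13,14,15): 0⊕1⊕1⊕0⊕0⊕1⊕1⊕0 = 0
s8 (pos 8,9,10,11,12,13,14,15): 0⊕0⊕0⊕0⊕0⊕1⊕1⊕0 = 0
Syndrome s8…s1 = 0000 → no error.
Read data bits from positions 3,5,6,7,9,10,11,12,13,14,15: 11100000110

11100000110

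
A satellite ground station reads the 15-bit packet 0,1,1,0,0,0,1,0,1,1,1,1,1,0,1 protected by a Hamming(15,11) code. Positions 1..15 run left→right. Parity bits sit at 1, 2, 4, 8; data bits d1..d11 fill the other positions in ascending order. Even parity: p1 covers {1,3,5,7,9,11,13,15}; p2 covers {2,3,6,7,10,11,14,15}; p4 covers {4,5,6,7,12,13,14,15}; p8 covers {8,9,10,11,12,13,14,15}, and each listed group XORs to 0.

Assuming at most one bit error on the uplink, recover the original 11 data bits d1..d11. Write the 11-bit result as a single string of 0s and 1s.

s1 (pos 1,3,5,7,9,11,13,15): 0⊕1⊕0⊕1⊕1⊕1⊕1⊕1 = 0
s2 (pos 2,3,6,7,10,11,14,15): 1⊕1⊕0⊕1⊕1⊕1⊕0⊕1 = 0
s4 (pos 4,5,6,7,12,13,14,15): 0⊕0⊕0⊕1⊕1⊕1⊕0⊕1 = 0
s8 (pos 8,9,10,11,12,13,14,15): 0⊕1⊕1⊕1⊕1⊕1⊕0⊕1 = 0
Syndrome s8…s1 = 0000 → no error.
Read data bits from positions 3,5,6,7,9,10,11,12,13,14,15: 10011111101

10011111101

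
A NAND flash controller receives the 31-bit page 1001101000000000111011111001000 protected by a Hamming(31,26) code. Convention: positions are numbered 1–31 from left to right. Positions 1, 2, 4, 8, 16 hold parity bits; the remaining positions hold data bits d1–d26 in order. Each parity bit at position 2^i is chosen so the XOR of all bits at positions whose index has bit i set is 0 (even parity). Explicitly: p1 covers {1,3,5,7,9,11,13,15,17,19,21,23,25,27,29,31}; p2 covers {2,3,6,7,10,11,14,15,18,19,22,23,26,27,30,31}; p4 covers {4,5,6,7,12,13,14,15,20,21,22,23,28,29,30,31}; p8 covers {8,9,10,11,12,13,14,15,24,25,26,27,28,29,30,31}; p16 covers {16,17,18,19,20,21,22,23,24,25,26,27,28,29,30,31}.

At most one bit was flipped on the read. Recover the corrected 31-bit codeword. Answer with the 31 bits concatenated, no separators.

1001101000000000111011111001010

s1 (pos 1,3,5,7,9,11,13,15,17,19,21,23,25,27,29,31): 1⊕0⊕1⊕1⊕0⊕0⊕0⊕0⊕1⊕1⊕1⊕1⊕1⊕0⊕0⊕0 = 0
s2 (pos 2,3,6,7,10,11,14,15,18,19,22,23,26,27,30,31): 0⊕0⊕0⊕1⊕0⊕0⊕0⊕0⊕1⊕1⊕1⊕1⊕0⊕0⊕0⊕0 = 1
s4 (pos 4,5,6,7,12,13,14,15,20,21,22,23,28,29,30,31): 1⊕1⊕0⊕1⊕0⊕0⊕0⊕0⊕0⊕1⊕1⊕1⊕1⊕0⊕0⊕0 = 1
s8 (pos 8,9,10,11,12,13,14,15,24,25,26,27,28,29,30,31): 0⊕0⊕0⊕0⊕0⊕0⊕0⊕0⊕1⊕1⊕0⊕0⊕1⊕0⊕0⊕0 = 1
s16 (pos 16,17,18,19,20,21,22,23,24,25,26,27,28,29,30,31): 0⊕1⊕1⊕1⊕0⊕1⊕1⊕1⊕1⊕1⊕0⊕0⊕1⊕0⊕0⊕0 = 1
Syndrome s16…s1 = 11110 → error at position 30.
Flip position 30: 1001101000000000111011111001000 → 1001101000000000111011111001010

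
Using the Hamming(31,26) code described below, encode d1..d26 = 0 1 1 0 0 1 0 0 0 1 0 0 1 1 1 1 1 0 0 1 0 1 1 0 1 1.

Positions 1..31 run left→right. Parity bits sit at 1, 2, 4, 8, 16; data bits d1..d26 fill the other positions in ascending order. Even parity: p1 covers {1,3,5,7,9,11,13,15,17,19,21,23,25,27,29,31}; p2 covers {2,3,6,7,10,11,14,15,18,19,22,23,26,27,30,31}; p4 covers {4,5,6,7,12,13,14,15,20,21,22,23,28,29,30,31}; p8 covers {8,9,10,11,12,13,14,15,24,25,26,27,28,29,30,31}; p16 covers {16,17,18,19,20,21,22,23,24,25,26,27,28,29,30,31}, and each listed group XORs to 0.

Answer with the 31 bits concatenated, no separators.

0101110101000100011111001011011

Place data at non-parity positions: p1 p2 0 p4 1 1 0 p8 0 1 0 0 0 1 0 p16 0 1 1 1 1 1 0 0 1 0 1 1 0 1 1
p1 (pos 1,3,5,7,9,11,13,15,17,19,21,23,25,27,29,31): XOR of data positions = 0⊕1⊕0⊕0⊕0⊕0⊕0⊕0⊕1⊕1⊕0⊕1⊕1⊕0⊕1 = 0
p2 (pos 2,3,6,7,10,11,14,15,18,19,22,23,26,27,30,31): XOR of data positions = 0⊕1⊕0⊕1⊕0⊕1⊕0⊕1⊕1⊕1⊕0⊕0⊕1⊕1⊕1 = 1
p4 (pos 4,5,6,7,12,13,14,15,20,21,22,23,28,29,30,31): XOR of data positions = 1⊕1⊕0⊕0⊕0⊕1⊕0⊕1⊕1⊕1⊕0⊕1⊕0⊕1⊕1 = 1
p8 (pos 8,9,10,11,12,13,14,15,24,25,26,27,28,29,30,31): XOR of data positions = 0⊕1⊕0⊕0⊕0⊕1⊕0⊕0⊕1⊕0⊕1⊕1⊕0⊕1⊕1 = 1
p16 (pos 16,17,18,19,20,21,22,23,24,25,26,27,28,29,30,31): XOR of data positions = 0⊕1⊕1⊕1⊕1⊕1⊕0⊕0⊕1⊕0⊕1⊕1⊕0⊕1⊕1 = 0
Codeword: 0101110101000100011111001011011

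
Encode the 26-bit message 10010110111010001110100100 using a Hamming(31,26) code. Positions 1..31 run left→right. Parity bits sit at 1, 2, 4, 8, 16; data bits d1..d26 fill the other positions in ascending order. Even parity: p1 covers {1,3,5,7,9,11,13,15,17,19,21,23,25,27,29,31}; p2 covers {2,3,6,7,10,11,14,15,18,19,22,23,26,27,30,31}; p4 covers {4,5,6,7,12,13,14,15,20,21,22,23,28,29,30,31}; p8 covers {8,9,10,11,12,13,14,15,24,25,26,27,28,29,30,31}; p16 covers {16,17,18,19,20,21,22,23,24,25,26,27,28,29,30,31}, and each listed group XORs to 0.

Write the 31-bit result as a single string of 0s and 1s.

Place data at non-parity positions: p1 p2 1 p4 0 0 1 p8 0 1 1 0 1 1 1 p16 0 1 0 0 0 1 1 1 0 1 0 0 1 0 0
p1 (pos 1,3,5,7,9,11,13,15,17,19,21,23,25,27,29,31): XOR of data positions = 1⊕0⊕1⊕0⊕1⊕1⊕1⊕0⊕0⊕0⊕1⊕0⊕0⊕1⊕0 = 1
p2 (pos 2,3,6,7,10,11,14,15,18,19,22,23,26,27,30,31): XOR of data positions = 1⊕0⊕1⊕1⊕1⊕1⊕1⊕1⊕0⊕1⊕1⊕1⊕0⊕0⊕0 = 0
p4 (pos 4,5,6,7,12,13,14,15,20,21,22,23,28,29,30,31): XOR of data positions = 0⊕0⊕1⊕0⊕1⊕1⊕1⊕0⊕0⊕1⊕1⊕0⊕1⊕0⊕0 = 1
p8 (pos 8,9,10,11,12,13,14,15,24,25,26,27,28,29,30,31): XOR of data positions = 0⊕1⊕1⊕0⊕1⊕1⊕1⊕1⊕0⊕1⊕0⊕0⊕1⊕0⊕0 = 0
p16 (pos 16,17,18,19,20,21,22,23,24,25,26,27,28,29,30,31): XOR of data positions = 0⊕1⊕0⊕0⊕0⊕1⊕1⊕1⊕0⊕1⊕0⊕0⊕1⊕0⊕0 = 0
Codeword: 1011001001101110010001110100100

1011001001101110010001110100100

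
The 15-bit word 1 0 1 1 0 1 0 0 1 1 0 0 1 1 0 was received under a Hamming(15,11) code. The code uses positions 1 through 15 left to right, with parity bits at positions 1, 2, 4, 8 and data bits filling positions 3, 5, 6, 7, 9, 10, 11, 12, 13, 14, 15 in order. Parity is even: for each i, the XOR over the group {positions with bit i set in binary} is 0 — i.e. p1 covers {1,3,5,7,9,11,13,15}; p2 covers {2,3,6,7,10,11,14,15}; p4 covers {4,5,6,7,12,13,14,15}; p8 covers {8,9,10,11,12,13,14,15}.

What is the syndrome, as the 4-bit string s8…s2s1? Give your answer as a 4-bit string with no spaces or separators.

0000

s1 (pos 1,3,5,7,9,11,13,15): 1⊕1⊕0⊕0⊕1⊕0⊕1⊕0 = 0
s2 (pos 2,3,6,7,10,11,14,15): 0⊕1⊕1⊕0⊕1⊕0⊕1⊕0 = 0
s4 (pos 4,5,6,7,12,13,14,15): 1⊕0⊕1⊕0⊕0⊕1⊕1⊕0 = 0
s8 (pos 8,9,10,11,12,13,14,15): 0⊕1⊕1⊕0⊕0⊕1⊕1⊕0 = 0
Syndrome s8…s1 = 0000 → no error.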